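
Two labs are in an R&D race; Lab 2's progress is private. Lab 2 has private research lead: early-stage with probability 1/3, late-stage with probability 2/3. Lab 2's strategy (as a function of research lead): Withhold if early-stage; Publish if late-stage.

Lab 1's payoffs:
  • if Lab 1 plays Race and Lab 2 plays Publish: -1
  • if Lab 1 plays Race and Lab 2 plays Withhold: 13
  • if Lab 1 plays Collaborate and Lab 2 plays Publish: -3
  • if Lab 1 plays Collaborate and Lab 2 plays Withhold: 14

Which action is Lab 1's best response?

Compute Lab 1's expected payoff for each action, taking the expectation over Lab 2's type.
E[Race] = 1/3·(13) + 2/3·(-1) = 11/3
E[Collaborate] = 1/3·(14) + 2/3·(-3) = 8/3
Best response: Race (11/3 is the largest).

Race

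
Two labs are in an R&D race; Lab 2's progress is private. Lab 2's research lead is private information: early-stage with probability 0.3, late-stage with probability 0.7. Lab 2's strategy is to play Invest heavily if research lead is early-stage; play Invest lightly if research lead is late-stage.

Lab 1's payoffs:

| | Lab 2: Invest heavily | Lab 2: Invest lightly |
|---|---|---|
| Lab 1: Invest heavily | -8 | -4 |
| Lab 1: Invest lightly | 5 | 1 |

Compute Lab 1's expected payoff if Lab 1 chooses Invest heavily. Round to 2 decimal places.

Take the expectation over Lab 2's research lead, weighting each type's action by its prior probability.
E[Invest heavily] = 0.3·(-8) + 0.7·(-4) = (-2.4) + (-2.8) = -5.2

-5.20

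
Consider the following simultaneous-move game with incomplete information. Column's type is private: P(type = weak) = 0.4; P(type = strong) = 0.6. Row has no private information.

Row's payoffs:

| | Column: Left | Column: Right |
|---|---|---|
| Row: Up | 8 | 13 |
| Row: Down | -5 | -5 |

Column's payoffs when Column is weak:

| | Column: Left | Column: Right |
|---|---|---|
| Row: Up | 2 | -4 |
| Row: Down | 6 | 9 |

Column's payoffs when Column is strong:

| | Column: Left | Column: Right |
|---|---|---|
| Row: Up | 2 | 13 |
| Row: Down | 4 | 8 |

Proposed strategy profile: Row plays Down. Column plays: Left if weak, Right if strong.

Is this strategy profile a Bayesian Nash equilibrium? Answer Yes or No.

No

Row plays Down: E[Down] = 0.4·(-5) + 0.6·(-5) = -5; E[Up] = 11. Not best-responding. ✗
Column (type weak), facing Down: Left gives 6, Right gives 9. Proposed Left is not best — profitable deviation exists. ✗
Column (type strong), facing Down: Left gives 4, Right gives 8. Proposed Right is best. ✓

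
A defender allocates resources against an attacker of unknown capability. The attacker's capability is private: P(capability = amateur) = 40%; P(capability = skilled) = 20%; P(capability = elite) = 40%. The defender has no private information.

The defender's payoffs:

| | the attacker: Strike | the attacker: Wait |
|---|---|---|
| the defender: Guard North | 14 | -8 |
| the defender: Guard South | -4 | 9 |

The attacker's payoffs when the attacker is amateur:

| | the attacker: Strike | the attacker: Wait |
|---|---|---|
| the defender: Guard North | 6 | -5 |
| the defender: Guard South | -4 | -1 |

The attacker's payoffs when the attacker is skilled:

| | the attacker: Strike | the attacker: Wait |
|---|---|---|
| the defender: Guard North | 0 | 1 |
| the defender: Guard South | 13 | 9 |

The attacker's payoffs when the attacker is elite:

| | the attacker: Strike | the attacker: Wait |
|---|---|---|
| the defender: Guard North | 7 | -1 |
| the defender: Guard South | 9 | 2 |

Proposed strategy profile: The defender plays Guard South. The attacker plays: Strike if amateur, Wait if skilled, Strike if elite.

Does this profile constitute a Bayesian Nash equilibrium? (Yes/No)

A profile is a BNE iff every type of every player is best-responding given beliefs about the other side.
The defender plays Guard South: E[Guard South] = 0.4·(-4) + 0.2·(9) + 0.4·(-4) = -1.4; E[Guard North] = 9.6. Not best-responding. ✗
The attacker (capability amateur), facing Guard South: Strike gives -4, Wait gives -1. Proposed Strike is not best — profitable deviation exists. ✗
The attacker (capability skilled), facing Guard South: Strike gives 13, Wait gives 9. Proposed Wait is not best — profitable deviation exists. ✗
The attacker (capability elite), facing Guard South: Strike gives 9, Wait gives 2. Proposed Strike is best. ✓

No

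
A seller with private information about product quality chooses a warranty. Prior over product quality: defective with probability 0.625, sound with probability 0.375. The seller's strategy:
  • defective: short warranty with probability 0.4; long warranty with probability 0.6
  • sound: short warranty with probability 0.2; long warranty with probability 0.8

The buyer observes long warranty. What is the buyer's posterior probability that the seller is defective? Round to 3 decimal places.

0.556

P(long warranty) = 0.625·0.6 + 0.375·0.8 = 0.675
P(defective | long warranty) = (0.625·0.6) / 0.675 = 0.375 / 0.675 = 0.555556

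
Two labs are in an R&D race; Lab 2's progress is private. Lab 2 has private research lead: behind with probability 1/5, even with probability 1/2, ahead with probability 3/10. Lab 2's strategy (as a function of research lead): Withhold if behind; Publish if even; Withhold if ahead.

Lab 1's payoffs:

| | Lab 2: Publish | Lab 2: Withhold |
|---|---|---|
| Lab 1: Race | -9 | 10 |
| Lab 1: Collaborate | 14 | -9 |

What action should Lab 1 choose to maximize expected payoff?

Collaborate

Compute Lab 1's expected payoff for each action, taking the expectation over Lab 2's type.
E[Race] = 1/5·(10) + 1/2·(-9) + 3/10·(10) = 1/2
E[Collaborate] = 1/5·(-9) + 1/2·(14) + 3/10·(-9) = 5/2
Best response: Collaborate (5/2 is the largest).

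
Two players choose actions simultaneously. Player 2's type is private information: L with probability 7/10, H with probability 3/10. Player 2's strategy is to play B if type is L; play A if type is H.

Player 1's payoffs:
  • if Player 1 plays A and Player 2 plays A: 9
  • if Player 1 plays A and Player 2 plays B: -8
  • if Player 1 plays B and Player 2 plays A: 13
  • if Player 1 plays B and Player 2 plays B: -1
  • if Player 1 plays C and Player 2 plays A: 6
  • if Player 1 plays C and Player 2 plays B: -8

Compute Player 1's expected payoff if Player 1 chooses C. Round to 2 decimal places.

E[C] = 7/10·(-8) + 3/10·6 = (-28/5) + 9/5 = -19/5

-3.80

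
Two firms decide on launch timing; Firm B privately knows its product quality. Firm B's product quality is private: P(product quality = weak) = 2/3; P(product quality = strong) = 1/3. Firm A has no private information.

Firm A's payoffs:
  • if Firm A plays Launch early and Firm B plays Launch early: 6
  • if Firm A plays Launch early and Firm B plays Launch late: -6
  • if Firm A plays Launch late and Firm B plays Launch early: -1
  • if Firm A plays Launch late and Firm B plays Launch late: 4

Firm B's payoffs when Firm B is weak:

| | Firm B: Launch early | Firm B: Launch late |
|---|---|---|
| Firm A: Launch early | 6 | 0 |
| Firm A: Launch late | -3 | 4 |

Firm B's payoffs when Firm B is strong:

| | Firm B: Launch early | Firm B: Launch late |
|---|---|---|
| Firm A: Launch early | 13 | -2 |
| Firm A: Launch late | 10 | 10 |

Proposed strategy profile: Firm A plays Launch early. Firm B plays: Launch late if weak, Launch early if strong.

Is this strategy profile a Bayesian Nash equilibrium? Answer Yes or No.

Firm A plays Launch early: E[Launch early] = 2/3·(-6) + 1/3·(6) = -2; E[Launch late] = 7/3. Not best-responding. ✗
Firm B (product quality weak), facing Launch early: Launch early gives 6, Launch late gives 0. Proposed Launch late is not best — profitable deviation exists. ✗
Firm B (product quality strong), facing Launch early: Launch early gives 13, Launch late gives -2. Proposed Launch early is best. ✓

No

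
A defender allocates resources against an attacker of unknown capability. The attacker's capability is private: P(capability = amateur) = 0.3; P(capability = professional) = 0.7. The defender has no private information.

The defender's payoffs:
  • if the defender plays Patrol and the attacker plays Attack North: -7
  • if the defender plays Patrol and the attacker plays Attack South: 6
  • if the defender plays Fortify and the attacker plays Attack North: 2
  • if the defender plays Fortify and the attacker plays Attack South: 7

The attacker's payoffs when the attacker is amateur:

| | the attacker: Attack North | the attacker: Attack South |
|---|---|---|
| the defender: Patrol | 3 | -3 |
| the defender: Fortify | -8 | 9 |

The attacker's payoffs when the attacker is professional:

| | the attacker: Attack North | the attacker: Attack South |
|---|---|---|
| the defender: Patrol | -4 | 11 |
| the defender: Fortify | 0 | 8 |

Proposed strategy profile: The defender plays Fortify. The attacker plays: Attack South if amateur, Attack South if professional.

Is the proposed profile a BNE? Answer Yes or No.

A profile is a BNE iff every type of every player is best-responding given beliefs about the other side.
The defender plays Fortify: E[Fortify] = 0.3·(7) + 0.7·(7) = 7; E[Patrol] = 6. Best-responding. ✓
The attacker (capability amateur), facing Fortify: Attack North gives -8, Attack South gives 9. Proposed Attack South is best. ✓
The attacker (capability professional), facing Fortify: Attack North gives 0, Attack South gives 8. Proposed Attack South is best. ✓

Yes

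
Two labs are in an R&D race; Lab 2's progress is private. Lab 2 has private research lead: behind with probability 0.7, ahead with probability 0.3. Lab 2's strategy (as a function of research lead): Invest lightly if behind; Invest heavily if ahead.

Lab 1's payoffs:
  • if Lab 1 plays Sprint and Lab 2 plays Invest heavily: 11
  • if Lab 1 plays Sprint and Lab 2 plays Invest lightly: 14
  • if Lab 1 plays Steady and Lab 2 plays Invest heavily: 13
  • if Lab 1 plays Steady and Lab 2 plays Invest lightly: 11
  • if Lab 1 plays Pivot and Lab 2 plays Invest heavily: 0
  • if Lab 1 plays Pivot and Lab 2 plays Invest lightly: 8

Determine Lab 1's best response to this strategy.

E[Sprint] = 0.7·(14) + 0.3·(11) = 13.1
E[Steady] = 0.7·(11) + 0.3·(13) = 11.6
E[Pivot] = 0.7·(8) + 0.3·(0) = 5.6
Best response: Sprint (13.1 is the largest).

Sprint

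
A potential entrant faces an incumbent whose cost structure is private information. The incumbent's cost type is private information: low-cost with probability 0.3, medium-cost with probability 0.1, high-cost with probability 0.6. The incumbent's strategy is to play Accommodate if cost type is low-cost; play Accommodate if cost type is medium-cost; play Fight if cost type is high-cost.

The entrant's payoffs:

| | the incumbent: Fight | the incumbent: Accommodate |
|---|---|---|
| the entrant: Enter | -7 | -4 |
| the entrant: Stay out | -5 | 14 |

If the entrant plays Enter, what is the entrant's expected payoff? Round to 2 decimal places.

-5.80

Take the expectation over the incumbent's cost type, weighting each type's action by its prior probability.
E[Enter] = 0.3·(-4) + 0.1·(-4) + 0.6·(-7) = (-1.2) + (-0.4) + (-4.2) = -5.8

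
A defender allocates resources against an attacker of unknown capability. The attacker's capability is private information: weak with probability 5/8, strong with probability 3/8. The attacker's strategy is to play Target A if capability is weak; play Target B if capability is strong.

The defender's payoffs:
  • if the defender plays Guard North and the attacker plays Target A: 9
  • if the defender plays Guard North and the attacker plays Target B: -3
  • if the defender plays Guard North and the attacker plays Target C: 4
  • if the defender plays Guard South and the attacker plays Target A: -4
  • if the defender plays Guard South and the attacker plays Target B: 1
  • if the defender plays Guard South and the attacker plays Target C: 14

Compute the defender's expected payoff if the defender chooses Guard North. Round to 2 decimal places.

4.50

Take the expectation over the attacker's capability, weighting each type's action by its prior probability.
E[Guard North] = 5/8·9 + 3/8·(-3) = 45/8 + (-9/8) = 9/2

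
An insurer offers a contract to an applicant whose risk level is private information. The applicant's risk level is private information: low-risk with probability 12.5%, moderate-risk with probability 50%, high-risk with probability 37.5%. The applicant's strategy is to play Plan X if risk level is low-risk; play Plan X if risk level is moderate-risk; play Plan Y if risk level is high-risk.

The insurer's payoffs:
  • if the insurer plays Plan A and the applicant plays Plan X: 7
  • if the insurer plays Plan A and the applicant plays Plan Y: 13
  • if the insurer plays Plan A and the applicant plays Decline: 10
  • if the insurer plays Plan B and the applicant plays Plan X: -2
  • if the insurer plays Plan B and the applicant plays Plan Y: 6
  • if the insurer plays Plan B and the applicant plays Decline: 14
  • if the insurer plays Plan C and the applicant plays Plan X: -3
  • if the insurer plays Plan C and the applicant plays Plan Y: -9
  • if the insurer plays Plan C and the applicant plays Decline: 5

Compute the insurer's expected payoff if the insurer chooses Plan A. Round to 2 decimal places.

9.25

Take the expectation over the applicant's risk level, weighting each type's action by its prior probability.
E[Plan A] = 0.125·7 + 0.5·7 + 0.375·13 = 0.875 + 3.5 + 4.875 = 9.25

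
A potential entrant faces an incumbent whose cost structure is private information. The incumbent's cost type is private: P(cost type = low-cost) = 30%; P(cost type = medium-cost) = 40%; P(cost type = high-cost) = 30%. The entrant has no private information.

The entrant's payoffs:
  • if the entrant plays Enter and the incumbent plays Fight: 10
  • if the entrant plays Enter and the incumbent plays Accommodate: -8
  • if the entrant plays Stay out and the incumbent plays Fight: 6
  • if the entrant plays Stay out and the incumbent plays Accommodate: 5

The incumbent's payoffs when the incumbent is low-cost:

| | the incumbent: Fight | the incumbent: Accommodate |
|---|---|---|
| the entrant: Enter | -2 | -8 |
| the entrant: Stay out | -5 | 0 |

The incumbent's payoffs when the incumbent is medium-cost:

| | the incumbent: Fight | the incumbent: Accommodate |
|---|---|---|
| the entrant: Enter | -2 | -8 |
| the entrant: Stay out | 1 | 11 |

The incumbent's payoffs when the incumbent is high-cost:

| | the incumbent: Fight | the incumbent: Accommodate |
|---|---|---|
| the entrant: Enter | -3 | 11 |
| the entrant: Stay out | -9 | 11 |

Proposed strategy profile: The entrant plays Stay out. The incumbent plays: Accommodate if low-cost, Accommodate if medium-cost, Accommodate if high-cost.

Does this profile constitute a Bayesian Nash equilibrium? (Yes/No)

Yes

A profile is a BNE iff every type of every player is best-responding given beliefs about the other side.
The entrant plays Stay out: E[Stay out] = 0.3·(5) + 0.4·(5) + 0.3·(5) = 5; E[Enter] = -8. Best-responding. ✓
The incumbent (cost type low-cost), facing Stay out: Fight gives -5, Accommodate gives 0. Proposed Accommodate is best. ✓
The incumbent (cost type medium-cost), facing Stay out: Fight gives 1, Accommodate gives 11. Proposed Accommodate is best. ✓
The incumbent (cost type high-cost), facing Stay out: Fight gives -9, Accommodate gives 11. Proposed Accommodate is best. ✓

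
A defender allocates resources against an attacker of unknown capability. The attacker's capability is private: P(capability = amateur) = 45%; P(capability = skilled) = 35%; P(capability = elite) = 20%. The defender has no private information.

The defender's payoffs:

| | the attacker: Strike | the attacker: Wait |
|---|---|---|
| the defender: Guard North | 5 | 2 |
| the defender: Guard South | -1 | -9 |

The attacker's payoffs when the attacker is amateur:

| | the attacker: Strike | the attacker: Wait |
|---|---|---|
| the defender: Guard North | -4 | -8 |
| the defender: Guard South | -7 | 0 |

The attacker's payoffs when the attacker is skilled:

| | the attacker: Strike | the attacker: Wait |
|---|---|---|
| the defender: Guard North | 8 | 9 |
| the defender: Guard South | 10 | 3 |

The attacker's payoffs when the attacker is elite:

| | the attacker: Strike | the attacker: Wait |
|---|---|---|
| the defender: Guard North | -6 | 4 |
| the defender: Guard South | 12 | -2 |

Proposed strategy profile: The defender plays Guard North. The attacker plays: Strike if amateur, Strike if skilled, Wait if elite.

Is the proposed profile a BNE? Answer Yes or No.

No

The defender plays Guard North: E[Guard North] = 0.45·(5) + 0.35·(5) + 0.2·(2) = 4.4; E[Guard South] = -2.6. Best-responding. ✓
The attacker (capability amateur), facing Guard North: Strike gives -4, Wait gives -8. Proposed Strike is best. ✓
The attacker (capability skilled), facing Guard North: Strike gives 8, Wait gives 9. Proposed Strike is not best — profitable deviation exists. ✗
The attacker (capability elite), facing Guard North: Strike gives -6, Wait gives 4. Proposed Wait is best. ✓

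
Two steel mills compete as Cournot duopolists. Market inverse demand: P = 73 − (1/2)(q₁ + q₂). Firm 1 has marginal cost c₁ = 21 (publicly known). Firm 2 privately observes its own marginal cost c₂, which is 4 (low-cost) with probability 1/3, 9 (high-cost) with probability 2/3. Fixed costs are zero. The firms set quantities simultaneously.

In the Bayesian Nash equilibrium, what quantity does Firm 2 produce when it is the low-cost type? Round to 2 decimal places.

56.22

Each type of Firm 2 best-responds to q₁; Firm 1 best-responds to the expected q₂ over Firm 2's types.
Firm 2 with cost c maximizes (73 − (1/2)(q₁+q₂) − c)·q₂, giving q₂(c) = (73 − c − (1/2)q₁).
E[c₂] = 1/3·4 + 2/3·9 = 7.33333
Firm 1's FOC against E[q₂] yields q₁ = (73 − 2·21 + E[c₂])/(3/2) = (73 − 42 + 7.33333)/(3/2) = 25.5556.
q₂(low-cost) = (73 − 4 − (1/2)·25.5556) = 56.2222.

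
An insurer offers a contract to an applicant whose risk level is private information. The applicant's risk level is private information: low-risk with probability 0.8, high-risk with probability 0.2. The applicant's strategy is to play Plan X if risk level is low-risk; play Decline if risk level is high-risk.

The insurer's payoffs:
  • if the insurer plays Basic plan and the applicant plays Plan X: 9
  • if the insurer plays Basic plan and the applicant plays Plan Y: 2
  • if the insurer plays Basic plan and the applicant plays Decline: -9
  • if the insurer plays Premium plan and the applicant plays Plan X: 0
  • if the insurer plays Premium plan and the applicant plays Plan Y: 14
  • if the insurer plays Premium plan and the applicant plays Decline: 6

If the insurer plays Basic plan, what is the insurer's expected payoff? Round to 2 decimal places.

Take the expectation over the applicant's risk level, weighting each type's action by its prior probability.
E[Basic plan] = 0.8·9 + 0.2·(-9) = 7.2 + (-1.8) = 5.4

5.40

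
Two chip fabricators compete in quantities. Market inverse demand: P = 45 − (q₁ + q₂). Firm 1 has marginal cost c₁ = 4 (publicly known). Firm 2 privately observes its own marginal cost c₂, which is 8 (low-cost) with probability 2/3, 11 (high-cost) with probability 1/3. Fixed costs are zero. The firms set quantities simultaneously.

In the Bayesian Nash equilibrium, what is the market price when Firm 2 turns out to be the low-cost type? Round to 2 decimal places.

Firm 2 with cost c maximizes (45 − (q₁+q₂) − c)·q₂, giving q₂(c) = (45 − c − q₁)/2.
E[c₂] = 2/3·8 + 1/3·11 = 9
Firm 1's FOC against E[q₂] yields q₁ = (45 − 2·4 + E[c₂])/3 = (45 − 8 + 9)/3 = 15.3333.
q₂(low-cost) = 10.8333, so P = 45 − (15.3333 + 10.8333) = 18.8333.

18.83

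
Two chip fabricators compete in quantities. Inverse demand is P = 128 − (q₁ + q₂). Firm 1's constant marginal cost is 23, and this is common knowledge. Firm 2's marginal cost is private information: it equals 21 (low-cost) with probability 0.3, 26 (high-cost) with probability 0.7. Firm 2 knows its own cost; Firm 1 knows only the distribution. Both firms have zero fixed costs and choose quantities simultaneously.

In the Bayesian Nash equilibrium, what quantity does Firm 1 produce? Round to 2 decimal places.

Firm 2 with cost c maximizes (128 − (q₁+q₂) − c)·q₂, giving q₂(c) = (128 − c − q₁)/2.
E[c₂] = 0.3·21 + 0.7·26 = 24.5
Firm 1's FOC against E[q₂] yields q₁ = (128 − 2·23 + E[c₂])/3 = (128 − 46 + 24.5)/3 = 35.5.

35.50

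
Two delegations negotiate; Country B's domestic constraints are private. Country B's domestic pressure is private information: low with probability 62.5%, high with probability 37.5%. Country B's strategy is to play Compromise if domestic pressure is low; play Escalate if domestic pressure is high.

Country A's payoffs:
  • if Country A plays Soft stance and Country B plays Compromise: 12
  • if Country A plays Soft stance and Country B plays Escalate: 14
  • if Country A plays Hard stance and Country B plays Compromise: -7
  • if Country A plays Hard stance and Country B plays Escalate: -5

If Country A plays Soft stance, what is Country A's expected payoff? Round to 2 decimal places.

12.75

E[Soft stance] = 0.625·12 + 0.375·14 = 7.5 + 5.25 = 12.75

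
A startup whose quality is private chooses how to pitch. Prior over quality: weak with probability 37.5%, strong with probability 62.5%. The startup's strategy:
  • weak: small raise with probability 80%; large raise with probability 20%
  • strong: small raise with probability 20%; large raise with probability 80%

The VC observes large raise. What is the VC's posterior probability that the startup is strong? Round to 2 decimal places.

P(large raise) = 0.375·0.2 + 0.625·0.8 = 0.575
P(strong | large raise) = (0.625·0.8) / 0.575 = 0.5 / 0.575 = 0.869565

0.87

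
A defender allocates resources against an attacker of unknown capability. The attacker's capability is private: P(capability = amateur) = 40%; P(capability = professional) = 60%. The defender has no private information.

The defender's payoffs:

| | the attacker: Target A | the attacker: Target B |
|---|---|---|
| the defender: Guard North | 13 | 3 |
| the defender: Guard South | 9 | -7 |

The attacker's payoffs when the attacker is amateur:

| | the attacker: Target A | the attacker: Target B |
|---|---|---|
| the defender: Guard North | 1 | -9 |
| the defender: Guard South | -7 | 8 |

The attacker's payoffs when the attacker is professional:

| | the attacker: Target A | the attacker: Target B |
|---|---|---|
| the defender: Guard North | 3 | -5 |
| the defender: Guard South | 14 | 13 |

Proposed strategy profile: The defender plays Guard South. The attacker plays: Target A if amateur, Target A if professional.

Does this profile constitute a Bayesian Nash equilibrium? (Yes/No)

No

The defender plays Guard South: E[Guard South] = 0.4·(9) + 0.6·(9) = 9; E[Guard North] = 13. Not best-responding. ✗
The attacker (capability amateur), facing Guard South: Target A gives -7, Target B gives 8. Proposed Target A is not best — profitable deviation exists. ✗
The attacker (capability professional), facing Guard South: Target A gives 14, Target B gives 13. Proposed Target A is best. ✓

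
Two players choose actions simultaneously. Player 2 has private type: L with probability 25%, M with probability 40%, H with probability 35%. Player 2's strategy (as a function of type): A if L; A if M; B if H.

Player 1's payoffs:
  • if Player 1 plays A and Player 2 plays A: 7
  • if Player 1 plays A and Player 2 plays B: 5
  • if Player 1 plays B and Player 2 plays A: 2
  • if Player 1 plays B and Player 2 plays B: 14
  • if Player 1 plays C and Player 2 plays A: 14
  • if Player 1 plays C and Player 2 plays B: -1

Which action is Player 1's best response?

Compute Player 1's expected payoff for each action, taking the expectation over Player 2's type.
E[A] = 0.25·(7) + 0.4·(7) + 0.35·(5) = 6.3
E[B] = 0.25·(2) + 0.4·(2) + 0.35·(14) = 6.2
E[C] = 0.25·(14) + 0.4·(14) + 0.35·(-1) = 8.75
Best response: C (8.75 is the largest).

C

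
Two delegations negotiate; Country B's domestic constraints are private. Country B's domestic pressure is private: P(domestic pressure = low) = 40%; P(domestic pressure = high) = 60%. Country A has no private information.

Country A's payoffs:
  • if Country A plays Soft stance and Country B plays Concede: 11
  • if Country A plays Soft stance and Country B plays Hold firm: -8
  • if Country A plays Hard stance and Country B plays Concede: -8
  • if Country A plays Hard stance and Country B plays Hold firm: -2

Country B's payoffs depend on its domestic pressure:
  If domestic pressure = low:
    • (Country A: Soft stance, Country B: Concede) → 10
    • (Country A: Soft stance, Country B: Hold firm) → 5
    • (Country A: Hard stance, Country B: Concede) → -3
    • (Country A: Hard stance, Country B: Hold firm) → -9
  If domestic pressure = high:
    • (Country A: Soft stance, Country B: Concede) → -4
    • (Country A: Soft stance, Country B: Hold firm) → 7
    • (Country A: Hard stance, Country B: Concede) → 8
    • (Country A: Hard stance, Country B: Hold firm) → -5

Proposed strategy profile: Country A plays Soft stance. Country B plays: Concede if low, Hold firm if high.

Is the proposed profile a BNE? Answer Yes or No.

Yes

Country A plays Soft stance: E[Soft stance] = 0.4·(11) + 0.6·(-8) = -0.4; E[Hard stance] = -4.4. Best-responding. ✓
Country B (domestic pressure low), facing Soft stance: Concede gives 10, Hold firm gives 5. Proposed Concede is best. ✓
Country B (domestic pressure high), facing Soft stance: Concede gives -4, Hold firm gives 7. Proposed Hold firm is best. ✓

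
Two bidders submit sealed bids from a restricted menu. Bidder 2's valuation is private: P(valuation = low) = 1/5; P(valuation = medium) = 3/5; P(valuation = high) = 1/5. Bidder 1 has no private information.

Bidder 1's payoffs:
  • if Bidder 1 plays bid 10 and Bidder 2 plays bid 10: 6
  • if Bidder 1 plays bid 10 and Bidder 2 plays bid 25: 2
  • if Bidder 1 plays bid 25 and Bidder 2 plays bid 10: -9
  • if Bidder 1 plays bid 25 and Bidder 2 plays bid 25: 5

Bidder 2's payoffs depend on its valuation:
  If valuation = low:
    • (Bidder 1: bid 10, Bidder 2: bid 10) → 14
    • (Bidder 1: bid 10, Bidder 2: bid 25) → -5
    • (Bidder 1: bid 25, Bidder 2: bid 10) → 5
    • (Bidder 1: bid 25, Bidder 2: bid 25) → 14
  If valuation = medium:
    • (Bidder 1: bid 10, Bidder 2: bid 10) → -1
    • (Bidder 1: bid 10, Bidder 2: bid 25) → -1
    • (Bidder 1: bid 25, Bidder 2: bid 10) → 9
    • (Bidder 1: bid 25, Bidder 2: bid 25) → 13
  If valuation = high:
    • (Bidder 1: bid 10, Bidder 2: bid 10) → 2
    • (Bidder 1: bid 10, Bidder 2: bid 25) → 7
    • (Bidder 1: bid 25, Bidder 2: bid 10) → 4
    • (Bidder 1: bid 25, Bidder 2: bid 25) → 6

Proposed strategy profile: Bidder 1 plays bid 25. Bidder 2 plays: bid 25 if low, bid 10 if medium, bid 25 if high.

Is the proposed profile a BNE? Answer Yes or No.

A profile is a BNE iff every type of every player is best-responding given beliefs about the other side.
Bidder 1 plays bid 25: E[bid 25] = 1/5·(5) + 3/5·(-9) + 1/5·(5) = -17/5; E[bid 10] = 22/5. Not best-responding. ✗
Bidder 2 (valuation low), facing bid 25: bid 10 gives 5, bid 25 gives 14. Proposed bid 25 is best. ✓
Bidder 2 (valuation medium), facing bid 25: bid 10 gives 9, bid 25 gives 13. Proposed bid 10 is not best — profitable deviation exists. ✗
Bidder 2 (valuation high), facing bid 25: bid 10 gives 4, bid 25 gives 6. Proposed bid 25 is best. ✓

No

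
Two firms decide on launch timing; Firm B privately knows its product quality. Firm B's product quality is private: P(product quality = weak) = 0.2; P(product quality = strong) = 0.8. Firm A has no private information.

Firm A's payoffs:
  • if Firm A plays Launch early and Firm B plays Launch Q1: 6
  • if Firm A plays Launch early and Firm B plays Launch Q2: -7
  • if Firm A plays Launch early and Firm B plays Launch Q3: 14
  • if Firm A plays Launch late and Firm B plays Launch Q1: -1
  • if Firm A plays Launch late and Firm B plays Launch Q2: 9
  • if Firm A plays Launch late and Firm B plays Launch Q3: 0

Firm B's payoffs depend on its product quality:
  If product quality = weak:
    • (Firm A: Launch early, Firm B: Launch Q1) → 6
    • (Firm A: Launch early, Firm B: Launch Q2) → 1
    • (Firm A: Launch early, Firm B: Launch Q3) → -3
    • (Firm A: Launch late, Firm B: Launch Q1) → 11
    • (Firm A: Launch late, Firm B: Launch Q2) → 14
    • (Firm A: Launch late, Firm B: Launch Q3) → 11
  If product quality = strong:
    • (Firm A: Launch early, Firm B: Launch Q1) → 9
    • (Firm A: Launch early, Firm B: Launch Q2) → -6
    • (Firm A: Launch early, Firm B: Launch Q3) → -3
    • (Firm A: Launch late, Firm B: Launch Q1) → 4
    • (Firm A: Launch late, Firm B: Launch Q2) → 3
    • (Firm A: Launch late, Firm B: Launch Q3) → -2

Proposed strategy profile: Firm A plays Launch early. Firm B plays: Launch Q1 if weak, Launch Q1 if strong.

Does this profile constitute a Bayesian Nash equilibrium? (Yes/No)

Yes

Firm A plays Launch early: E[Launch early] = 0.2·(6) + 0.8·(6) = 6; E[Launch late] = -1. Best-responding. ✓
Firm B (product quality weak), facing Launch early: Launch Q1 gives 6, Launch Q2 gives 1, Launch Q3 gives -3. Proposed Launch Q1 is best. ✓
Firm B (product quality strong), facing Launch early: Launch Q1 gives 9, Launch Q2 gives -6, Launch Q3 gives -3. Proposed Launch Q1 is best. ✓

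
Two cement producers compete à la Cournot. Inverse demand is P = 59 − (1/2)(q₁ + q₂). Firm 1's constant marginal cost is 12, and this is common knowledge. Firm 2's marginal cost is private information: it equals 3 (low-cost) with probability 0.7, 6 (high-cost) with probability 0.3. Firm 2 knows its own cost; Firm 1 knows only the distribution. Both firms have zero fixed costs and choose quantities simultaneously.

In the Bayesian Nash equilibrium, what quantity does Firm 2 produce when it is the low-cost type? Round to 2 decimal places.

43.03

Type-c best response for Firm 2: q₂(c) = (59 − c) − q₁/2.
Firm 1 maximizes expected profit; its first-order condition is 59 − q₁ − (1/2)E[q₂] − 12 = 0.
Substituting E[q₂] and solving: E[c₂] = 3.9, so q₁ = (59 − 2·12 + 3.9)/(3/2) = 25.9333.
q₂(low-cost) = (59 − 3 − (1/2)·25.9333) = 43.0333.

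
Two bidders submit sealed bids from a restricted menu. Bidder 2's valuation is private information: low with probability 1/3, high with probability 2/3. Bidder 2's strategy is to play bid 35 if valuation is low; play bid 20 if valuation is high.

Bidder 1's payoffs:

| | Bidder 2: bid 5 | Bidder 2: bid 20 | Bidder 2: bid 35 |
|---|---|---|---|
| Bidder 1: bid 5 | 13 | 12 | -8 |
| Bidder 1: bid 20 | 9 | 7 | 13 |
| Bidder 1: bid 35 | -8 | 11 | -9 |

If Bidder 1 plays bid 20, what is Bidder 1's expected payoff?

9

E[bid 20] = 1/3·13 + 2/3·7 = 13/3 + 14/3 = 9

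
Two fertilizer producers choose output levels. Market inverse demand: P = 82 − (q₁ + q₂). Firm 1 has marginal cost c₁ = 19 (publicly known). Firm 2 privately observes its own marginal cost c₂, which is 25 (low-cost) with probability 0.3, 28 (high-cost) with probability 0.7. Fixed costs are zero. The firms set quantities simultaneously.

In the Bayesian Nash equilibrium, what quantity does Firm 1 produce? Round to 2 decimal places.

23.70

Firm 2 with cost c maximizes (82 − (q₁+q₂) − c)·q₂, giving q₂(c) = (82 − c − q₁)/2.
E[c₂] = 0.3·25 + 0.7·28 = 27.1
Firm 1's FOC against E[q₂] yields q₁ = (82 − 2·19 + E[c₂])/3 = (82 − 38 + 27.1)/3 = 23.7.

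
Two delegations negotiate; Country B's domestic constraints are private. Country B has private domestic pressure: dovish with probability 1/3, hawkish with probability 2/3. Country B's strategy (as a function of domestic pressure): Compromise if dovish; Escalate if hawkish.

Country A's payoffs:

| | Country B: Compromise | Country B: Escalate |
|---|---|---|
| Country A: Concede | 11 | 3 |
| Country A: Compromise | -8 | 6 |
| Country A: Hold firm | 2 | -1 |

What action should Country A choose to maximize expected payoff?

Compute Country A's expected payoff for each action, taking the expectation over Country B's type.
E[Concede] = 1/3·(11) + 2/3·(3) = 17/3
E[Compromise] = 1/3·(-8) + 2/3·(6) = 4/3
E[Hold firm] = 1/3·(2) + 2/3·(-1) = 0
Best response: Concede (17/3 is the largest).

Concede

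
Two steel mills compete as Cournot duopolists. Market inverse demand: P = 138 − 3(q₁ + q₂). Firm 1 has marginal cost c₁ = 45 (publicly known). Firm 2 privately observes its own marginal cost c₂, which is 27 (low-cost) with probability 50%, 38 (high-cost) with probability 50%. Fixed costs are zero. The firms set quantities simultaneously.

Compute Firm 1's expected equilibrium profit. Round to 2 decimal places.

240.01

Firm 2 with cost c maximizes (138 − 3(q₁+q₂) − c)·q₂, giving q₂(c) = (138 − c − 3q₁)/6.
E[c₂] = 0.5·27 + 0.5·38 = 32.5
Firm 1's FOC against E[q₂] yields q₁ = (138 − 2·45 + E[c₂])/9 = (138 − 90 + 32.5)/9 = 8.94444.
E[P] = 138 − 3·(q₁ + E[q₂]) = 71.8333; Firm 1's expected profit = (E[P] − 45)·q₁ = (71.8333 − 45)·8.94444 = 240.009.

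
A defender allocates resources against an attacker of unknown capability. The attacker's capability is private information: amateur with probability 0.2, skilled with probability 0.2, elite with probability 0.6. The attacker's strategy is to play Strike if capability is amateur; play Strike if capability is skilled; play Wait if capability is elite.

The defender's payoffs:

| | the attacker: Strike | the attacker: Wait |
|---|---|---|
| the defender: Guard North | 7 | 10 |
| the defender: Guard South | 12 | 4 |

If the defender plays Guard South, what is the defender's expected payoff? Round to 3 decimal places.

E[Guard South] = 0.2·12 + 0.2·12 + 0.6·4 = 2.4 + 2.4 + 2.4 = 7.2

7.200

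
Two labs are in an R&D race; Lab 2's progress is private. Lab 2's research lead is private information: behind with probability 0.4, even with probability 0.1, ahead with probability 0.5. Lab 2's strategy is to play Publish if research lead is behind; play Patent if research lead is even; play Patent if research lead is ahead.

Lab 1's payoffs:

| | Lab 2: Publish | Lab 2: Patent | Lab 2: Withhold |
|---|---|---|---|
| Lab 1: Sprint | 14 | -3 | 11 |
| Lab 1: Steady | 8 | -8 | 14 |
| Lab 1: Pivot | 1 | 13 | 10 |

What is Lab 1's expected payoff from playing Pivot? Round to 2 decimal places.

E[Pivot] = 0.4·1 + 0.1·13 + 0.5·13 = 0.4 + 1.3 + 6.5 = 8.2

8.20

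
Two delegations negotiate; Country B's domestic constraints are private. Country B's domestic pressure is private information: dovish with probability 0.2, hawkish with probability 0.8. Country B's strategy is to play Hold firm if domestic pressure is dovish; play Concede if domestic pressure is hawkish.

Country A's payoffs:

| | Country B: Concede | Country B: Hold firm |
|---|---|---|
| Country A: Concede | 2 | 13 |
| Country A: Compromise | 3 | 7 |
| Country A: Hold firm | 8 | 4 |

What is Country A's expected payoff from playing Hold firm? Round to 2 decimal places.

Take the expectation over Country B's domestic pressure, weighting each type's action by its prior probability.
E[Hold firm] = 0.2·4 + 0.8·8 = 0.8 + 6.4 = 7.2

7.20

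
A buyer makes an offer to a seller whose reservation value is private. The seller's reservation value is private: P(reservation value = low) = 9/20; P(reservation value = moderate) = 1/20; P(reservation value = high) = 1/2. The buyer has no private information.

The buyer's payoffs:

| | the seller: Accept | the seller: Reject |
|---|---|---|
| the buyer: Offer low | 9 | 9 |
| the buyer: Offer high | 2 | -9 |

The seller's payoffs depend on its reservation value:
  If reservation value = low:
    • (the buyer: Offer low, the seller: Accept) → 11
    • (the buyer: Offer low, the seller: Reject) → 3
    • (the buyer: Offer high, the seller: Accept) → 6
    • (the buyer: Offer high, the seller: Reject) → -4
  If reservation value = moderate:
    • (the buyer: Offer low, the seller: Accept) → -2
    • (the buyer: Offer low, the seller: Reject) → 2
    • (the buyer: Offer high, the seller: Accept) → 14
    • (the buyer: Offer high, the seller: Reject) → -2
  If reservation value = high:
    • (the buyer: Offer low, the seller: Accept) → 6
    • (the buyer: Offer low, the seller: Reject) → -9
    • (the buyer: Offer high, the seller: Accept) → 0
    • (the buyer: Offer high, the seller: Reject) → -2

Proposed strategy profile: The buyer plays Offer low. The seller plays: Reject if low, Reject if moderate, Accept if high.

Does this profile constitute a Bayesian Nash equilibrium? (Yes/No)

A profile is a BNE iff every type of every player is best-responding given beliefs about the other side.
The buyer plays Offer low: E[Offer low] = 9/20·(9) + 1/20·(9) + 1/2·(9) = 9; E[Offer high] = -7/2. Best-responding. ✓
The seller (reservation value low), facing Offer low: Accept gives 11, Reject gives 3. Proposed Reject is not best — profitable deviation exists. ✗
The seller (reservation value moderate), facing Offer low: Accept gives -2, Reject gives 2. Proposed Reject is best. ✓
The seller (reservation value high), facing Offer low: Accept gives 6, Reject gives -9. Proposed Accept is best. ✓

No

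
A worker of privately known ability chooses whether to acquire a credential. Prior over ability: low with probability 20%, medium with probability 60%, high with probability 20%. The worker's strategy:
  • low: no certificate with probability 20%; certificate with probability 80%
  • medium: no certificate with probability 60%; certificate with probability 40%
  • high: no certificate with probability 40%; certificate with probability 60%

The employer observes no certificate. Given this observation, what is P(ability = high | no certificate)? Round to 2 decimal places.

Apply Bayes' rule using the sender's strategy as the likelihood.
P(no certificate) = 0.2·0.2 + 0.6·0.6 + 0.2·0.4 = 0.48
P(high | no certificate) = (0.2·0.4) / 0.48 = 0.08 / 0.48 = 0.166667

0.17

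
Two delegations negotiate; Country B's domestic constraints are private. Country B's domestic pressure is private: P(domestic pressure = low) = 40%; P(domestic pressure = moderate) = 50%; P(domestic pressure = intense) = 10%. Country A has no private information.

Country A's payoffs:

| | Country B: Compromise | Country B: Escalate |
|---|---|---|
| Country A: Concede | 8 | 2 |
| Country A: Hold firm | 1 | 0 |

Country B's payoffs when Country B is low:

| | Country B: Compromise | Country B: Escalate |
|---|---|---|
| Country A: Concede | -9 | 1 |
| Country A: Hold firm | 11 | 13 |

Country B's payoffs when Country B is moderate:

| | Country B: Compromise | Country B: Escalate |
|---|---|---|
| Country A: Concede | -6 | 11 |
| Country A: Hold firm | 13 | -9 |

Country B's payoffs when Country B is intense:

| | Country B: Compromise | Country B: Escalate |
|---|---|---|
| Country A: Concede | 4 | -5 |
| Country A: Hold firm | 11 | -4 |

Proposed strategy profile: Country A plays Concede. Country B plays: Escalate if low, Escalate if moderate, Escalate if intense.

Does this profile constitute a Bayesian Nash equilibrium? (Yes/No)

No

Country A plays Concede: E[Concede] = 0.4·(2) + 0.5·(2) + 0.1·(2) = 2; E[Hold firm] = 0. Best-responding. ✓
Country B (domestic pressure low), facing Concede: Compromise gives -9, Escalate gives 1. Proposed Escalate is best. ✓
Country B (domestic pressure moderate), facing Concede: Compromise gives -6, Escalate gives 11. Proposed Escalate is best. ✓
Country B (domestic pressure intense), facing Concede: Compromise gives 4, Escalate gives -5. Proposed Escalate is not best — profitable deviation exists. ✗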